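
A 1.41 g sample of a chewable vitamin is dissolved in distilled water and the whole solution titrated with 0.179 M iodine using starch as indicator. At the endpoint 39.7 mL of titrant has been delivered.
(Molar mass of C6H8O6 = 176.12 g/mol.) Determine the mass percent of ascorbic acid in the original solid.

C6H8O6 + I2 → C6H6O6 + 2 HI
n(I2) = 0.0397 L × 0.179 mol/L = 7.11 × 10^-3 mol
n(C6H8O6) = 7.11 × 10^-3 mol (1:1 ratio)
mass of C6H8O6 = 7.11 × 10^-3 × 176.12 g/mol = 1.25 g
% C6H8O6 = 1.25 / 1.41 × 100 = 88.8 %

88.8 %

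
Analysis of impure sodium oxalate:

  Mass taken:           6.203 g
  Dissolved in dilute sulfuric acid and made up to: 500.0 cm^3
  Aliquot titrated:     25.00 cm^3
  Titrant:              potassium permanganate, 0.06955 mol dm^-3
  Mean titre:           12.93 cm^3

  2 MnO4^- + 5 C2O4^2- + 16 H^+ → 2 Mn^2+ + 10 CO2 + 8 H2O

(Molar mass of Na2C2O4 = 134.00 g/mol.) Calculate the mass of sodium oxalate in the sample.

n(KMnO4) per titration = 0.01293 × 0.06955 = 8.993 × 10^-4 mol
From the 5:2 ratio, n(Na2C2O4) in each aliquot = 5/2 × 8.993 × 10^-4 = 2.248 × 10^-3 mol
n(Na2C2O4) in the whole flask = 2.248 × 10^-3 × 500.0/25.00 = 0.04496 mol
mass of Na2C2O4 = 0.04496 × 134.00 = 6.025 g

6.025 g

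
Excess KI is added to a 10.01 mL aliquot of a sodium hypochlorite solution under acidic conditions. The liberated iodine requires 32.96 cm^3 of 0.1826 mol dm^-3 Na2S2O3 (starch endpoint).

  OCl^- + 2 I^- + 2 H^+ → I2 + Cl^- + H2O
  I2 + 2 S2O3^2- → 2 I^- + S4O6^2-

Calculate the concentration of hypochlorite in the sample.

n(S2O3^2-) = 0.03296 × 0.1826 = 6.018 × 10^-3 mol
n(I2) = n(S2O3^2-)/2 = 3.009 × 10^-3 mol
n(OCl^-) in the aliquot = 3.009 × 10^-3 mol (1:1 ratio)
[OCl^-] = 3.009 × 10^-3 / 0.01001 = 0.3006 mol/L

0.3006 mol/L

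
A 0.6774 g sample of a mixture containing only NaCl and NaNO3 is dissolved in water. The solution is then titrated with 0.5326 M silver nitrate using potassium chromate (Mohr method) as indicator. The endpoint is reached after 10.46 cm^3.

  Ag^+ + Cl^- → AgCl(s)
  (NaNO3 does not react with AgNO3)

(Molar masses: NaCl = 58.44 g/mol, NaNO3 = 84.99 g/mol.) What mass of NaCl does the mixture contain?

0.3256 g

n(AgNO3) = 0.01046 × 0.5326 = 5.571 × 10^-3 mol
Let x = n(NaCl), y = n(NaNO3).
Titrant: 1x = 5.571 × 10^-3;  mass: 58.44x + 84.99y = 0.6774
Solving, x = 5.571 × 10^-3 mol, y = 4.140 × 10^-3 mol
mass of NaCl = 5.571 × 10^-3 × 58.44 = 0.3256 g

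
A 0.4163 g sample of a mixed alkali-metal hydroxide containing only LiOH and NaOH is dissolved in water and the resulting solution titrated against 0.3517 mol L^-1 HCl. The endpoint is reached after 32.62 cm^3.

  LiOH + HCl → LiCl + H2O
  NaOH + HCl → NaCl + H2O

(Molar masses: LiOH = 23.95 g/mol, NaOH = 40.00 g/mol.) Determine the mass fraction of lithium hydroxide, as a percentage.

15.27 %

n(HCl) = 0.03262 × 0.3517 = 0.01147 mol
Let x = n(LiOH), y = n(NaOH).
Titrant: 1x + 1y = 0.01147;  mass: 23.95x + 40.00y = 0.4163
Solving, x = 2.654 × 10^-3 mol, y = 8.818 × 10^-3 mol
mass of LiOH = 2.654 × 10^-3 × 23.95 = 0.06357 g
% LiOH = 0.06357 / 0.4163 × 100 = 15.27 %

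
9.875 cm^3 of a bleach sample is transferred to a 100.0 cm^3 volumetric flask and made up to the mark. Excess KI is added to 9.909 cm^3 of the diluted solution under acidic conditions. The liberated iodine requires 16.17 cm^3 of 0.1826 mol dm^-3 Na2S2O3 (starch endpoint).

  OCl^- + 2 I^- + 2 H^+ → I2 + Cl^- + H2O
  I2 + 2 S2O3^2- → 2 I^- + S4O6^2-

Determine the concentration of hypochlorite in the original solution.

n(S2O3^2-) = 0.01617 × 0.1826 = 2.953 × 10^-3 mol
n(I2) = n(S2O3^2-)/2 = 1.476 × 10^-3 mol
n(OCl^-) in the aliquot = 1.476 × 10^-3 mol (1:1 ratio)
[OCl^-]_dilute = 1.476 × 10^-3 / 0.009909 = 0.1490 mol/L
[OCl^-]_original = 0.1490 × 100.0/9.875 = 1.509 mol/L

1.509 mol/L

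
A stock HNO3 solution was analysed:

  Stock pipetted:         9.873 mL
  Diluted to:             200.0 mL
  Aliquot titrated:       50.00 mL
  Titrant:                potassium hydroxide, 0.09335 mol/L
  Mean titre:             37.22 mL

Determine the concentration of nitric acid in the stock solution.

HNO3 + KOH → KNO3 + H2O
n(KOH) = 0.03722 × 0.09335 = 3.474 × 10^-3 mol
n(HNO3) in the aliquot = 3.474 × 10^-3 mol (1:1 ratio)
[HNO3]_dilute = 3.474 × 10^-3 / 0.05000 = 0.06949 mol/L
Dilution factor = 200.0 / 9.873 = 20.26
[HNO3]_stock = 0.06949 × 20.26 = 1.408 mol/L

1.408 mol/L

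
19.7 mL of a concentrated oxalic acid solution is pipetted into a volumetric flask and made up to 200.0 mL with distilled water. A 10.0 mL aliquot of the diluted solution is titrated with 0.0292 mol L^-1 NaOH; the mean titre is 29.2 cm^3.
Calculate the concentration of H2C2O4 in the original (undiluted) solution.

0.433 mol/L

H2C2O4 + 2 NaOH → Na2C2O4 + 2 H2O
n(NaOH) = 0.0292 × 0.0292 = 8.53 × 10^-4 mol
From the 1:2 ratio, n(H2C2O4) in the aliquot = 1/2 × 8.53 × 10^-4 = 4.26 × 10^-4 mol
[H2C2O4]_dilute = 4.26 × 10^-4 / 0.0100 = 0.0426 mol/L
Dilution factor = 200.0 / 19.7 = 10.15
[H2C2O4]_stock = 0.0426 × 10.15 = 0.433 mol/L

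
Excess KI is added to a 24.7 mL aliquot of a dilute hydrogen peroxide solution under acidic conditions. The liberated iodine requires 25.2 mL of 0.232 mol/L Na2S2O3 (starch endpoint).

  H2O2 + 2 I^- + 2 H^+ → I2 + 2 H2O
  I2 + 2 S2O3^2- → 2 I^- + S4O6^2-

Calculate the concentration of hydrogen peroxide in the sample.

0.118 mol/L

n(S2O3^2-) = 0.0252 × 0.232 = 5.85 × 10^-3 mol
n(I2) = n(S2O3^2-)/2 = 2.92 × 10^-3 mol
n(H2O2) in the aliquot = 2.92 × 10^-3 mol (1:1 ratio)
[H2O2] = 2.92 × 10^-3 / 0.0247 = 0.118 mol/L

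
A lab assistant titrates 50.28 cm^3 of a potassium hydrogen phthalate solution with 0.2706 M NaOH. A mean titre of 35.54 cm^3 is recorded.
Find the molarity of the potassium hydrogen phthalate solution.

KHC8H4O4 + NaOH → KNaC8H4O4 + H2O
n(NaOH) = 0.03554 L × 0.2706 mol/L = 9.617 × 10^-3 mol
n(KHC8H4O4) = 9.617 × 10^-3 mol (1:1 mole ratio)
[KHC8H4O4] = 9.617 × 10^-3 mol / 0.05028 L = 0.1913 mol/L

0.1913 M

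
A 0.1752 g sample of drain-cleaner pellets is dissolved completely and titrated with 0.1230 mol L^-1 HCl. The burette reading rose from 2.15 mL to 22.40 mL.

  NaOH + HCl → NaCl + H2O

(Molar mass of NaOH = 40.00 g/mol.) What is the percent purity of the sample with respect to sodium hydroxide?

56.87 %

n(HCl) = 0.02025 L × 0.1230 mol/L = 2.491 × 10^-3 mol
n(NaOH) = 2.491 × 10^-3 mol (1:1 ratio)
mass of NaOH = 2.491 × 10^-3 × 40.00 g/mol = 0.09963 g
% NaOH = 0.09963 / 0.1752 × 100 = 56.87 %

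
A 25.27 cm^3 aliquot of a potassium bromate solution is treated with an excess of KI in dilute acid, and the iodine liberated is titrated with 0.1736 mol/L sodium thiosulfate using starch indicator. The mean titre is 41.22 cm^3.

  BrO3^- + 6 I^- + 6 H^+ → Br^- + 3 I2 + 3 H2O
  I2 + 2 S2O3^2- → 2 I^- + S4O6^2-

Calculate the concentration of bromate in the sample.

n(S2O3^2-) = 0.04122 × 0.1736 = 7.156 × 10^-3 mol
n(I2) = n(S2O3^2-)/2 = 3.578 × 10^-3 mol
From the 1:3 ratio, n(BrO3^-) in the aliquot = 1/3 × 3.578 × 10^-3 = 1.193 × 10^-3 mol
[BrO3^-] = 1.193 × 10^-3 / 0.02527 = 0.04720 mol/L

0.04720 mol/L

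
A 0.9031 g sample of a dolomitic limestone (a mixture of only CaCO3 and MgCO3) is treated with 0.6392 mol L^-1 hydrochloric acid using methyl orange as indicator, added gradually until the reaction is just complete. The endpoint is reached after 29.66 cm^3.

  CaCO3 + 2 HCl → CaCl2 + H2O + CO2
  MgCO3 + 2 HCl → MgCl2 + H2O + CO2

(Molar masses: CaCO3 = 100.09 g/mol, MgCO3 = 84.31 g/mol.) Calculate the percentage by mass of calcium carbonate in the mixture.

72.97 %

n(HCl) = 0.02966 × 0.6392 = 0.01896 mol
Let x = n(CaCO3), y = n(MgCO3).
Titrant: 2x + 2y = 0.01896;  mass: 100.09x + 84.31y = 0.9031
Solving, x = 6.584 × 10^-3 mol, y = 2.895 × 10^-3 mol
mass of CaCO3 = 6.584 × 10^-3 × 100.09 = 0.6590 g
% CaCO3 = 0.6590 / 0.9031 × 100 = 72.97 %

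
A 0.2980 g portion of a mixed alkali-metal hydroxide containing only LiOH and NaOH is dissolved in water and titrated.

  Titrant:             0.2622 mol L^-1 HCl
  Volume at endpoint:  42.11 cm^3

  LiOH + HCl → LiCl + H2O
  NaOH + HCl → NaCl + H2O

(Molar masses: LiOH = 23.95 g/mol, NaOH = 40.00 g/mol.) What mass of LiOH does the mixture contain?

0.2144 g

n(HCl) = 0.04211 × 0.2622 = 0.01104 mol
Let x = n(LiOH), y = n(NaOH).
Titrant: 1x + 1y = 0.01104;  mass: 23.95x + 40.00y = 0.2980
Solving, x = 8.950 × 10^-3 mol, y = 2.091 × 10^-3 mol
mass of LiOH = 8.950 × 10^-3 × 23.95 = 0.2144 g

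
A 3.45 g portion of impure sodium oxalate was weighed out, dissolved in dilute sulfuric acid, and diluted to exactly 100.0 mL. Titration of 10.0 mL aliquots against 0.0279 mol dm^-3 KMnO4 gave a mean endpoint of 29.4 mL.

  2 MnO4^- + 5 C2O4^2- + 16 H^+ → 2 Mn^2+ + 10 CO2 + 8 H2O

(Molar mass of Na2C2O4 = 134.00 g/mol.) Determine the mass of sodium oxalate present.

2.75 g

n(KMnO4) per titration = 0.0294 × 0.0279 = 8.20 × 10^-4 mol
From the 5:2 ratio, n(Na2C2O4) in each aliquot = 5/2 × 8.20 × 10^-4 = 2.05 × 10^-3 mol
n(Na2C2O4) in the whole flask = 2.05 × 10^-3 × 100.0/10.0 = 0.0205 mol
mass of Na2C2O4 = 0.0205 × 134.00 = 2.75 g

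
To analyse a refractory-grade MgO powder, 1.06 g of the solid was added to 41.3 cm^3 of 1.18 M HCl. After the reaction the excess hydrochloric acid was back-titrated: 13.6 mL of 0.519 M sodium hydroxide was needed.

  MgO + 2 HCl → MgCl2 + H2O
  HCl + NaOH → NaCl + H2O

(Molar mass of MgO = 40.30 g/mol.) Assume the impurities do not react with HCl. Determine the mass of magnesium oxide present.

n(HCl) added = 0.0413 × 1.18 = 0.0487 mol
n(NaOH) used in back-titration = 0.0136 × 0.519 = 7.06 × 10^-3 mol
n(HCl) left over = 7.06 × 10^-3 mol (1:1 ratio)
n(HCl) consumed by analyte = 0.0487 − 7.06 × 10^-3 = 0.0417 mol
From the 1:2 ratio, n(MgO) = 1/2 × 0.0417 = 0.0208 mol
mass of MgO = 0.0208 × 40.30 = 0.840 g

0.840 g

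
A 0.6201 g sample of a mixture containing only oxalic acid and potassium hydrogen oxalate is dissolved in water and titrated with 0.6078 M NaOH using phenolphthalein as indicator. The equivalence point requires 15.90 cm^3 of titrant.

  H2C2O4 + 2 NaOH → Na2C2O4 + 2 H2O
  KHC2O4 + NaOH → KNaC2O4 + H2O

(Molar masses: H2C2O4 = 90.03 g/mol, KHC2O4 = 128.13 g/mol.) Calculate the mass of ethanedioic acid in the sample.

0.3348 g

n(NaOH) = 0.01590 × 0.6078 = 9.664 × 10^-3 mol
Let x = n(H2C2O4), y = n(KHC2O4).
Titrant: 2x + 1y = 9.664 × 10^-3;  mass: 90.03x + 128.13y = 0.6201
Solving, x = 3.719 × 10^-3 mol, y = 2.227 × 10^-3 mol
mass of H2C2O4 = 3.719 × 10^-3 × 90.03 = 0.3348 g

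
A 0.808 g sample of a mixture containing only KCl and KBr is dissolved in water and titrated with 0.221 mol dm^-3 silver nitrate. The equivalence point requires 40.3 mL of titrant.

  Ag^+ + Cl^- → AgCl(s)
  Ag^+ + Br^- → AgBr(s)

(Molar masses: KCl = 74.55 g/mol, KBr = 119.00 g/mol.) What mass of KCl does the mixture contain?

n(AgNO3) = 0.0403 × 0.221 = 8.91 × 10^-3 mol
Let x = n(KCl), y = n(KBr).
Titrant: 1x + 1y = 8.91 × 10^-3;  mass: 74.55x + 119.00y = 0.808
Solving, x = 5.67 × 10^-3 mol, y = 3.24 × 10^-3 mol
mass of KCl = 5.67 × 10^-3 × 74.55 = 0.422 g

0.422 g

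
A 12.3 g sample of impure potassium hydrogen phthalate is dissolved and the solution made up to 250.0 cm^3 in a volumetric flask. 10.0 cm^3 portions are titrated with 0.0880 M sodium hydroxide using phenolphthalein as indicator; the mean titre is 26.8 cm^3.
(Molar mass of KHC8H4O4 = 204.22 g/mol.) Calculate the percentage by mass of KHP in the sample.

97.9 %

KHC8H4O4 + NaOH → KNaC8H4O4 + H2O
n(NaOH) per titration = 0.0268 × 0.0880 = 2.36 × 10^-3 mol
n(KHC8H4O4) in each aliquot = 2.36 × 10^-3 mol (1:1 ratio)
n(KHC8H4O4) in the whole flask = 2.36 × 10^-3 × 250.0/10.0 = 0.0590 mol
mass of KHC8H4O4 = 0.0590 × 204.22 = 12.0 g
% KHC8H4O4 = 12.0 / 12.3 × 100 = 97.9 %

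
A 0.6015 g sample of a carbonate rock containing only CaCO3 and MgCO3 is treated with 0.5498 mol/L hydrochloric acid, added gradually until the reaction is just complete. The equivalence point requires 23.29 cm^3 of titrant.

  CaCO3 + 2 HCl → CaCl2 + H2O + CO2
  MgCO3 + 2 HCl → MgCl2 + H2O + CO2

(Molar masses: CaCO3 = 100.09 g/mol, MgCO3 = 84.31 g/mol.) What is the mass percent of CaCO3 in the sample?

65.08 %

n(HCl) = 0.02329 × 0.5498 = 0.01280 mol
Let x = n(CaCO3), y = n(MgCO3).
Titrant: 2x + 2y = 0.01280;  mass: 100.09x + 84.31y = 0.6015
Solving, x = 3.911 × 10^-3 mol, y = 2.492 × 10^-3 mol
mass of CaCO3 = 3.911 × 10^-3 × 100.09 = 0.3914 g
% CaCO3 = 0.3914 / 0.6015 × 100 = 65.08 %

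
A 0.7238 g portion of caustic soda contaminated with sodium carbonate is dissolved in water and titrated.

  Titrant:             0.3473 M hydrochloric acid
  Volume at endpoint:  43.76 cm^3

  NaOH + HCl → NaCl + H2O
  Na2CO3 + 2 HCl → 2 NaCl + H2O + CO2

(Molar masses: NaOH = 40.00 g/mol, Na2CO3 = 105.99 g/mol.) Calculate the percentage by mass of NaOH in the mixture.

n(HCl) = 0.04376 × 0.3473 = 0.01520 mol
Let x = n(NaOH), y = n(Na2CO3).
Titrant: 1x + 2y = 0.01520;  mass: 40.00x + 105.99y = 0.7238
Solving, x = 6.280 × 10^-3 mol, y = 4.459 × 10^-3 mol
mass of NaOH = 6.280 × 10^-3 × 40.00 = 0.2512 g
% NaOH = 0.2512 / 0.7238 × 100 = 34.71 %

34.71 %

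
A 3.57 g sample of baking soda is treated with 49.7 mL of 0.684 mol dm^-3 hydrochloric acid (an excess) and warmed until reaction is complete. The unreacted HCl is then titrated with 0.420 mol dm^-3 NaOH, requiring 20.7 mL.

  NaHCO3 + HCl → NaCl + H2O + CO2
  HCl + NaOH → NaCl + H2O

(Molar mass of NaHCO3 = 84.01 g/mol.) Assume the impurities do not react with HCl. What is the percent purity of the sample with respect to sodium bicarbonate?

59.5 %

n(HCl) added = 0.0497 × 0.684 = 0.0340 mol
n(NaOH) used in back-titration = 0.0207 × 0.420 = 8.69 × 10^-3 mol
n(HCl) left over = 8.69 × 10^-3 mol (1:1 ratio)
n(HCl) consumed by analyte = 0.0340 − 8.69 × 10^-3 = 0.0253 mol
n(NaHCO3) = 0.0253 mol (1:1 ratio)
mass of NaHCO3 = 0.0253 × 84.01 = 2.13 g
% NaHCO3 = 2.13 / 3.57 × 100 = 59.5 %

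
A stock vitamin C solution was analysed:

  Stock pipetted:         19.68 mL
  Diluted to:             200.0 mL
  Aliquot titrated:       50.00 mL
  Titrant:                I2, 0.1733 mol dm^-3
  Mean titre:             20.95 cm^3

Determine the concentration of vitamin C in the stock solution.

0.7379 mol/L

C6H8O6 + I2 → C6H6O6 + 2 HI
n(I2) = 0.02095 × 0.1733 = 3.631 × 10^-3 mol
n(C6H8O6) in the aliquot = 3.631 × 10^-3 mol (1:1 ratio)
[C6H8O6]_dilute = 3.631 × 10^-3 / 0.05000 = 0.07261 mol/L
Dilution factor = 200.0 / 19.68 = 10.16
[C6H8O6]_stock = 0.07261 × 10.16 = 0.7379 mol/L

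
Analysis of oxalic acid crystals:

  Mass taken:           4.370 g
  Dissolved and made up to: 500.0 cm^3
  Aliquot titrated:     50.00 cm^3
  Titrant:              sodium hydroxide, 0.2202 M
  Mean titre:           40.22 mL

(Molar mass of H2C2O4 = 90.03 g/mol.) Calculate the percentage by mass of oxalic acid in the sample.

91.23 %

H2C2O4 + 2 NaOH → Na2C2O4 + 2 H2O
n(NaOH) per titration = 0.04022 × 0.2202 = 8.856 × 10^-3 mol
From the 1:2 ratio, n(H2C2O4) in each aliquot = 1/2 × 8.856 × 10^-3 = 4.428 × 10^-3 mol
n(H2C2O4) in the whole flask = 4.428 × 10^-3 × 500.0/50.00 = 0.04428 mol
mass of H2C2O4 = 0.04428 × 90.03 = 3.987 g
% H2C2O4 = 3.987 / 4.370 × 100 = 91.23 %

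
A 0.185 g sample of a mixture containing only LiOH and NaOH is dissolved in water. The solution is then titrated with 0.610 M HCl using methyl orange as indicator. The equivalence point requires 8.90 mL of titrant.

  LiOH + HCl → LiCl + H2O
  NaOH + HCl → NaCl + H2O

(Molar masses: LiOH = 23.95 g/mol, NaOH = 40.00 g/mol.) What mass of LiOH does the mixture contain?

0.0480 g

n(HCl) = 0.00890 × 0.610 = 5.43 × 10^-3 mol
Let x = n(LiOH), y = n(NaOH).
Titrant: 1x + 1y = 5.43 × 10^-3;  mass: 23.95x + 40.00y = 0.185
Solving, x = 2.00 × 10^-3 mol, y = 3.43 × 10^-3 mol
mass of LiOH = 2.00 × 10^-3 × 23.95 = 0.0480 g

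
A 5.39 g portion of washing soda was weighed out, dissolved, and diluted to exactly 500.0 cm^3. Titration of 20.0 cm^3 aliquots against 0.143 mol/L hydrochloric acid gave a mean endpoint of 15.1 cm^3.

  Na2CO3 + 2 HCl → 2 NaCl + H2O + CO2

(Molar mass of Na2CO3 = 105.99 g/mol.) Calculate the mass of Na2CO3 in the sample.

2.86 g

n(HCl) per titration = 0.0151 × 0.143 = 2.16 × 10^-3 mol
From the 1:2 ratio, n(Na2CO3) in each aliquot = 1/2 × 2.16 × 10^-3 = 1.08 × 10^-3 mol
n(Na2CO3) in the whole flask = 1.08 × 10^-3 × 500.0/20.0 = 0.0270 mol
mass of Na2CO3 = 0.0270 × 105.99 = 2.86 g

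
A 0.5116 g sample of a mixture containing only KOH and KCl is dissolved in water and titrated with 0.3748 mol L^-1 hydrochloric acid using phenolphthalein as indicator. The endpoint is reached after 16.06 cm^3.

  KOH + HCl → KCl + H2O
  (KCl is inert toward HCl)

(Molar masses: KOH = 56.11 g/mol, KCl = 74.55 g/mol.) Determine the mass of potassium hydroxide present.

n(HCl) = 0.01606 × 0.3748 = 6.019 × 10^-3 mol
Let x = n(KOH), y = n(KCl).
Titrant: 1x = 6.019 × 10^-3;  mass: 56.11x + 74.55y = 0.5116
Solving, x = 6.019 × 10^-3 mol, y = 2.332 × 10^-3 mol
mass of KOH = 6.019 × 10^-3 × 56.11 = 0.3377 g

0.3377 g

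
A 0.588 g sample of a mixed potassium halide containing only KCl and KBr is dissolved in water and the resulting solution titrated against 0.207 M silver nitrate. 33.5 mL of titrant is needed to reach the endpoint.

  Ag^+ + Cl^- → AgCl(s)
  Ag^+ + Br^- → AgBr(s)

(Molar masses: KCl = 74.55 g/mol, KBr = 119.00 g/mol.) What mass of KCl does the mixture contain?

0.398 g

n(AgNO3) = 0.0335 × 0.207 = 6.93 × 10^-3 mol
Let x = n(KCl), y = n(KBr).
Titrant: 1x + 1y = 6.93 × 10^-3;  mass: 74.55x + 119.00y = 0.588
Solving, x = 5.34 × 10^-3 mol, y = 1.60 × 10^-3 mol
mass of KCl = 5.34 × 10^-3 × 74.55 = 0.398 g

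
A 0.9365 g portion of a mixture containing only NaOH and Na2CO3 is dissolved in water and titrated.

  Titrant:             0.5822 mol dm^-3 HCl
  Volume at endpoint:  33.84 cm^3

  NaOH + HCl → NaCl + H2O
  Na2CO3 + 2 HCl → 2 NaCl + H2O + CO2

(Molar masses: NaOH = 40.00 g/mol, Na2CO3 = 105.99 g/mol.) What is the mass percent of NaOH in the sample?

n(HCl) = 0.03384 × 0.5822 = 0.01970 mol
Let x = n(NaOH), y = n(Na2CO3).
Titrant: 1x + 2y = 0.01970;  mass: 40.00x + 105.99y = 0.9365
Solving, x = 8.279 × 10^-3 mol, y = 5.711 × 10^-3 mol
mass of NaOH = 8.279 × 10^-3 × 40.00 = 0.3312 g
% NaOH = 0.3312 / 0.9365 × 100 = 35.36 %

35.36 %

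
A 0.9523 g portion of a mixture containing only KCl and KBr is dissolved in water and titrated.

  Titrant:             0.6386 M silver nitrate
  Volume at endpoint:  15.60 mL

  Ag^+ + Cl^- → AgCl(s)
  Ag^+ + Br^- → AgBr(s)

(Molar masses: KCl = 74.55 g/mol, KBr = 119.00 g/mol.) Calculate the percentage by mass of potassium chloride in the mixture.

n(AgNO3) = 0.01560 × 0.6386 = 9.962 × 10^-3 mol
Let x = n(KCl), y = n(KBr).
Titrant: 1x + 1y = 9.962 × 10^-3;  mass: 74.55x + 119.00y = 0.9523
Solving, x = 5.246 × 10^-3 mol, y = 4.716 × 10^-3 mol
mass of KCl = 5.246 × 10^-3 × 74.55 = 0.3911 g
% KCl = 0.3911 / 0.9523 × 100 = 41.07 %

41.07 %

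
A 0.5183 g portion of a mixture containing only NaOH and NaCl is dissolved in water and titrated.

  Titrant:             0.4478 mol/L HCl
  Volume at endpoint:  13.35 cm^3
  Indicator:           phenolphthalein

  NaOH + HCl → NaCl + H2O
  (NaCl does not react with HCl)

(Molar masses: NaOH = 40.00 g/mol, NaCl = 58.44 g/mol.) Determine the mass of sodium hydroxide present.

0.2391 g

n(HCl) = 0.01335 × 0.4478 = 5.978 × 10^-3 mol
Let x = n(NaOH), y = n(NaCl).
Titrant: 1x = 5.978 × 10^-3;  mass: 40.00x + 58.44y = 0.5183
Solving, x = 5.978 × 10^-3 mol, y = 4.777 × 10^-3 mol
mass of NaOH = 5.978 × 10^-3 × 40.00 = 0.2391 g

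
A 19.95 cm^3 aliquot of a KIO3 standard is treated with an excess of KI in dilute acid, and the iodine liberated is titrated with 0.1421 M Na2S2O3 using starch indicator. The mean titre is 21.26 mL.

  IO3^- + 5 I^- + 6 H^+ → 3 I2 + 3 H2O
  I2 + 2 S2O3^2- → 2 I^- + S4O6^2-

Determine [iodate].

n(S2O3^2-) = 0.02126 × 0.1421 = 3.021 × 10^-3 mol
n(I2) = n(S2O3^2-)/2 = 1.511 × 10^-3 mol
From the 1:3 ratio, n(IO3^-) in the aliquot = 1/3 × 1.511 × 10^-3 = 5.035 × 10^-4 mol
[IO3^-] = 5.035 × 10^-4 / 0.01995 = 0.02524 mol/L

0.02524 M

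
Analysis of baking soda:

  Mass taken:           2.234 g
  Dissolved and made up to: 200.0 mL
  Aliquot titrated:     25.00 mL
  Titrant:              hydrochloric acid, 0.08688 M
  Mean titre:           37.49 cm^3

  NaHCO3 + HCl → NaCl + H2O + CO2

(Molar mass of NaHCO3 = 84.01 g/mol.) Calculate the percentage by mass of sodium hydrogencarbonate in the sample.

n(HCl) per titration = 0.03749 × 0.08688 = 3.257 × 10^-3 mol
n(NaHCO3) in each aliquot = 3.257 × 10^-3 mol (1:1 ratio)
n(NaHCO3) in the whole flask = 3.257 × 10^-3 × 200.0/25.00 = 0.02606 mol
mass of NaHCO3 = 0.02606 × 84.01 = 2.189 g
% NaHCO3 = 2.189 / 2.234 × 100 = 97.99 %

97.99 %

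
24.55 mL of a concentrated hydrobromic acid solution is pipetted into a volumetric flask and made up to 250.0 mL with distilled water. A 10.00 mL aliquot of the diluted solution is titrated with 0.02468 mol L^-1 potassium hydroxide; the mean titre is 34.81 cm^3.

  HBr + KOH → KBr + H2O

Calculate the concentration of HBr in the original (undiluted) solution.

n(KOH) = 0.03481 × 0.02468 = 8.591 × 10^-4 mol
n(HBr) in the aliquot = 8.591 × 10^-4 mol (1:1 ratio)
[HBr]_dilute = 8.591 × 10^-4 / 0.01000 = 0.08591 mol/L
Dilution factor = 250.0 / 24.55 = 10.18
[HBr]_stock = 0.08591 × 10.18 = 0.8749 mol/L

0.8749 mol/L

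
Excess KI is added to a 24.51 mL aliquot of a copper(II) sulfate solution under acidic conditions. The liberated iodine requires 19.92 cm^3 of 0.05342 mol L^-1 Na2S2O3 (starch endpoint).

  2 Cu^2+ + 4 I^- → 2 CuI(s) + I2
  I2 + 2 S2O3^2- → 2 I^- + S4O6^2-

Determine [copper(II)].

n(S2O3^2-) = 0.01992 × 0.05342 = 1.064 × 10^-3 mol
n(I2) = n(S2O3^2-)/2 = 5.321 × 10^-4 mol
From the 2:1 ratio, n(Cu2+) in the aliquot = 2/1 × 5.321 × 10^-4 = 1.064 × 10^-3 mol
[Cu2+] = 1.064 × 10^-3 / 0.02451 = 0.04342 mol/L

0.04342 mol/L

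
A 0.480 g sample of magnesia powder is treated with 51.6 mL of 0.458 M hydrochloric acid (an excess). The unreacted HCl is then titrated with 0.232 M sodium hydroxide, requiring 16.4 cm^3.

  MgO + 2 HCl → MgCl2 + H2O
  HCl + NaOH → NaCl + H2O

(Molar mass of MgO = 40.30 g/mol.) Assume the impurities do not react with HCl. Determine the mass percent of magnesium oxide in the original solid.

n(HCl) added = 0.0516 × 0.458 = 0.0236 mol
n(NaOH) used in back-titration = 0.0164 × 0.232 = 3.80 × 10^-3 mol
n(HCl) left over = 3.80 × 10^-3 mol (1:1 ratio)
n(HCl) consumed by analyte = 0.0236 − 3.80 × 10^-3 = 0.0198 mol
From the 1:2 ratio, n(MgO) = 1/2 × 0.0198 = 9.91 × 10^-3 mol
mass of MgO = 9.91 × 10^-3 × 40.30 = 0.400 g
% MgO = 0.400 / 0.480 × 100 = 83.2 %

83.2 %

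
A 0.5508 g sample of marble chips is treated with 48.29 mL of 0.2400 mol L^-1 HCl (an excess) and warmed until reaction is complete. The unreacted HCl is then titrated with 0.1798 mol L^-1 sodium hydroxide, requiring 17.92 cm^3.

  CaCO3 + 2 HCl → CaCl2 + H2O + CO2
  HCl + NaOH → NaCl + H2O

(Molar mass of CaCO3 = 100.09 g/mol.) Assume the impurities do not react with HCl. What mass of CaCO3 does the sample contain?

n(HCl) added = 0.04829 × 0.2400 = 0.01159 mol
n(NaOH) used in back-titration = 0.01792 × 0.1798 = 3.222 × 10^-3 mol
n(HCl) left over = 3.222 × 10^-3 mol (1:1 ratio)
n(HCl) consumed by analyte = 0.01159 − 3.222 × 10^-3 = 8.368 × 10^-3 mol
From the 1:2 ratio, n(CaCO3) = 1/2 × 8.368 × 10^-3 = 4.184 × 10^-3 mol
mass of CaCO3 = 4.184 × 10^-3 × 100.09 = 0.4188 g

0.4188 g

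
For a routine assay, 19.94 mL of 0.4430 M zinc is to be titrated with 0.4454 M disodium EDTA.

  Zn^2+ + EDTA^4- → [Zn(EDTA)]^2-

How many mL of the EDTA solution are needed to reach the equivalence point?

n(Zn2+) = 0.01994 L × 0.4430 mol/L = 8.833 × 10^-3 mol
n(EDTA) = 8.833 × 10^-3 mol (1:1 stoichiometry)
V(EDTA) = 8.833 × 10^-3 mol / 0.4454 mol/L = 0.01983 L = 19.83 mL

19.83 mL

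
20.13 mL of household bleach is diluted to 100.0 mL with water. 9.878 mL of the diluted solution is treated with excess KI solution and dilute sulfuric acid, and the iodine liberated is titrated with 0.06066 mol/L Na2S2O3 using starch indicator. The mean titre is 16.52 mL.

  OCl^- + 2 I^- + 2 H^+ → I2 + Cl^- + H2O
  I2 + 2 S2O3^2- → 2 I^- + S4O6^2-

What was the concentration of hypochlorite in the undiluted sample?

n(S2O3^2-) = 0.01652 × 0.06066 = 1.002 × 10^-3 mol
n(I2) = n(S2O3^2-)/2 = 5.011 × 10^-4 mol
n(OCl^-) in the aliquot = 5.011 × 10^-4 mol (1:1 ratio)
[OCl^-]_dilute = 5.011 × 10^-4 / 0.009878 = 0.05072 mol/L
[OCl^-]_original = 0.05072 × 100.0/20.13 = 0.2520 mol/L

0.2520 mol/L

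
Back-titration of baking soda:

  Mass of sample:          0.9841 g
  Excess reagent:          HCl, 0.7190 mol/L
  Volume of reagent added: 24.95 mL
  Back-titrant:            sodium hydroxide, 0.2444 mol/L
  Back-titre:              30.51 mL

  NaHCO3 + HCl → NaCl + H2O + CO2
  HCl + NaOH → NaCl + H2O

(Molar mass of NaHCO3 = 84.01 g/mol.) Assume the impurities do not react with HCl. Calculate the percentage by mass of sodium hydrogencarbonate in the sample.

89.49 %

n(HCl) added = 0.02495 × 0.7190 = 0.01794 mol
n(NaOH) used in back-titration = 0.03051 × 0.2444 = 7.457 × 10^-3 mol
n(HCl) left over = 7.457 × 10^-3 mol (1:1 ratio)
n(HCl) consumed by analyte = 0.01794 − 7.457 × 10^-3 = 0.01048 mol
n(NaHCO3) = 0.01048 mol (1:1 ratio)
mass of NaHCO3 = 0.01048 × 84.01 = 0.8806 g
% NaHCO3 = 0.8806 / 0.9841 × 100 = 89.49 %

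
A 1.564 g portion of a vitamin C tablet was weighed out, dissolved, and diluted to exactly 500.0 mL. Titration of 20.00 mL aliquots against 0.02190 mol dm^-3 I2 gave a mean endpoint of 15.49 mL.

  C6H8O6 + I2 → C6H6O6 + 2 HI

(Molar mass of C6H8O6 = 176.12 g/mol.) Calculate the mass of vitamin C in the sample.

n(I2) per titration = 0.01549 × 0.02190 = 3.392 × 10^-4 mol
n(C6H8O6) in each aliquot = 3.392 × 10^-4 mol (1:1 ratio)
n(C6H8O6) in the whole flask = 3.392 × 10^-4 × 500.0/20.00 = 8.481 × 10^-3 mol
mass of C6H8O6 = 8.481 × 10^-3 × 176.12 = 1.494 g

1.494 g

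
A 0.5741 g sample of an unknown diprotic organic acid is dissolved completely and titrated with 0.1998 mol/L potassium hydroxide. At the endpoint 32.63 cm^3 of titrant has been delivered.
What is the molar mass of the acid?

176.1 g/mol

n(KOH) = 0.03263 L × 0.1998 mol/L = 6.519 × 10^-3 mol
From the 1:2 ratio, n(H2A) = 1/2 × 6.519 × 10^-3 = 3.260 × 10^-3 mol
M = m / n = 0.5741 g / 3.260 × 10^-3 mol = 176.1 g/mol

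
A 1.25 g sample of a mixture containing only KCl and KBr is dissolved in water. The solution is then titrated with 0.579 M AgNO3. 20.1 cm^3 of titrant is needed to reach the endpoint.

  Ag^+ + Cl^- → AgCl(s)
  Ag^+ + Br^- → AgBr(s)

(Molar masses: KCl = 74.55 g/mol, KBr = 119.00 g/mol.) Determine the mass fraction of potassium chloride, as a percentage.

18.1 %

n(AgNO3) = 0.0201 × 0.579 = 0.0116 mol
Let x = n(KCl), y = n(KBr).
Titrant: 1x + 1y = 0.0116;  mass: 74.55x + 119.00y = 1.25
Solving, x = 3.04 × 10^-3 mol, y = 8.60 × 10^-3 mol
mass of KCl = 3.04 × 10^-3 × 74.55 = 0.226 g
% KCl = 0.226 / 1.25 × 100 = 18.1 %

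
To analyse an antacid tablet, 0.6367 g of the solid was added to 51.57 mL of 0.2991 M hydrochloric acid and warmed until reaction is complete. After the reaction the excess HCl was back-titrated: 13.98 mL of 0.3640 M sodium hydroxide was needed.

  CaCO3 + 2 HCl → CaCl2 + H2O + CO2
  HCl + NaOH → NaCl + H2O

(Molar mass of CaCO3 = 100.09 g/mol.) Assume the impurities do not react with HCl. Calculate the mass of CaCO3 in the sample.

0.5173 g

n(HCl) added = 0.05157 × 0.2991 = 0.01542 mol
n(NaOH) used in back-titration = 0.01398 × 0.3640 = 5.089 × 10^-3 mol
n(HCl) left over = 5.089 × 10^-3 mol (1:1 ratio)
n(HCl) consumed by analyte = 0.01542 − 5.089 × 10^-3 = 0.01034 mol
From the 1:2 ratio, n(CaCO3) = 1/2 × 0.01034 = 5.168 × 10^-3 mol
mass of CaCO3 = 5.168 × 10^-3 × 100.09 = 0.5173 g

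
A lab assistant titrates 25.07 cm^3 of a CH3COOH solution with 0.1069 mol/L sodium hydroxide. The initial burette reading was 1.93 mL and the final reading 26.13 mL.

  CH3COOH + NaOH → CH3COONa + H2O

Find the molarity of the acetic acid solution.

0.1032 mol/L

n(NaOH) = 0.02420 L × 0.1069 mol/L = 2.587 × 10^-3 mol
n(CH3COOH) = 2.587 × 10^-3 mol (1:1 mole ratio)
[CH3COOH] = 2.587 × 10^-3 mol / 0.02507 L = 0.1032 mol/L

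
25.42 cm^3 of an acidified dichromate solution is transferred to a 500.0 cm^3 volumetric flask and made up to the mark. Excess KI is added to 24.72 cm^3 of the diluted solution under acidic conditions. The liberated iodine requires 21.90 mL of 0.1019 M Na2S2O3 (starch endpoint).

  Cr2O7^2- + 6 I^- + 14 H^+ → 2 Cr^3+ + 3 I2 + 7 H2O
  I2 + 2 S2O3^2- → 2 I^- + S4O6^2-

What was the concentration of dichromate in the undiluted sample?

0.2959 M

n(S2O3^2-) = 0.02190 × 0.1019 = 2.232 × 10^-3 mol
n(I2) = n(S2O3^2-)/2 = 1.116 × 10^-3 mol
From the 1:3 ratio, n(Cr2O7^2-) in the aliquot = 1/3 × 1.116 × 10^-3 = 3.719 × 10^-4 mol
[Cr2O7^2-]_dilute = 3.719 × 10^-4 / 0.02472 = 0.01505 mol/L
[Cr2O7^2-]_original = 0.01505 × 500.0/25.42 = 0.2959 mol/L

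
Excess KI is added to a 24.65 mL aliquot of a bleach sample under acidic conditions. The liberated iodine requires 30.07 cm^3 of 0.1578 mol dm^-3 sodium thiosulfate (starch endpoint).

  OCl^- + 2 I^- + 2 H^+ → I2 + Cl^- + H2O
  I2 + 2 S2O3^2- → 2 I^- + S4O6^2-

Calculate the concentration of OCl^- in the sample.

n(S2O3^2-) = 0.03007 × 0.1578 = 4.745 × 10^-3 mol
n(I2) = n(S2O3^2-)/2 = 2.373 × 10^-3 mol
n(OCl^-) in the aliquot = 2.373 × 10^-3 mol (1:1 ratio)
[OCl^-] = 2.373 × 10^-3 / 0.02465 = 0.09625 mol/L

0.09625 mol/L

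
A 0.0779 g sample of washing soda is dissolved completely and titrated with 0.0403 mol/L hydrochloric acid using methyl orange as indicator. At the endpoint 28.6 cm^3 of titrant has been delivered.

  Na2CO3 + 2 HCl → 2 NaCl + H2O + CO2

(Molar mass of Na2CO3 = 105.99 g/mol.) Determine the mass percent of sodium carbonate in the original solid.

n(HCl) = 0.0286 L × 0.0403 mol/L = 1.15 × 10^-3 mol
From the 1:2 ratio, n(Na2CO3) = 1/2 × 1.15 × 10^-3 = 5.76 × 10^-4 mol
mass of Na2CO3 = 5.76 × 10^-4 × 105.99 g/mol = 0.0611 g
% Na2CO3 = 0.0611 / 0.0779 × 100 = 78.4 %

78.4 %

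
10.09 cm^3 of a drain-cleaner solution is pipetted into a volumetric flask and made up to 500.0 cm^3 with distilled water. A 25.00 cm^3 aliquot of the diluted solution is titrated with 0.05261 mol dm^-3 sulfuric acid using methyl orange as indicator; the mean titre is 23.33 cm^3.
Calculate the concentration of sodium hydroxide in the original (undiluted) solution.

4.866 mol/L

2 NaOH + H2SO4 → Na2SO4 + 2 H2O
n(H2SO4) = 0.02333 × 0.05261 = 1.227 × 10^-3 mol
From the 2:1 ratio, n(NaOH) in the aliquot = 2/1 × 1.227 × 10^-3 = 2.455 × 10^-3 mol
[NaOH]_dilute = 2.455 × 10^-3 / 0.02500 = 0.09819 mol/L
Dilution factor = 500.0 / 10.09 = 49.55
[NaOH]_stock = 0.09819 × 49.55 = 4.866 mol/L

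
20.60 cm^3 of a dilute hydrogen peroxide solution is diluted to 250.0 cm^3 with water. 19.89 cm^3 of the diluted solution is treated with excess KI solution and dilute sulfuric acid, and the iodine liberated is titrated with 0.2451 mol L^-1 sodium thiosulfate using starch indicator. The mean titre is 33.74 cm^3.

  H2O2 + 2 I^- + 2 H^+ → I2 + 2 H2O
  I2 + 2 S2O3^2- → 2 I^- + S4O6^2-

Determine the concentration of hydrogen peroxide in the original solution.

n(S2O3^2-) = 0.03374 × 0.2451 = 8.270 × 10^-3 mol
n(I2) = n(S2O3^2-)/2 = 4.135 × 10^-3 mol
n(H2O2) in the aliquot = 4.135 × 10^-3 mol (1:1 ratio)
[H2O2]_dilute = 4.135 × 10^-3 / 0.01989 = 0.2079 mol/L
[H2O2]_original = 0.2079 × 250.0/20.60 = 2.523 mol/L

2.523 mol/L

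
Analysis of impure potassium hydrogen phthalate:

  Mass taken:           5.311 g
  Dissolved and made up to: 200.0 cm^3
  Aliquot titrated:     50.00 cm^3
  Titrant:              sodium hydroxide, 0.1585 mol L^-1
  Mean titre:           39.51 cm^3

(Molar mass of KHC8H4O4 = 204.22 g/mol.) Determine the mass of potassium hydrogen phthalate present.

KHC8H4O4 + NaOH → KNaC8H4O4 + H2O
n(NaOH) per titration = 0.03951 × 0.1585 = 6.262 × 10^-3 mol
n(KHC8H4O4) in each aliquot = 6.262 × 10^-3 mol (1:1 ratio)
n(KHC8H4O4) in the whole flask = 6.262 × 10^-3 × 200.0/50.00 = 0.02505 mol
mass of KHC8H4O4 = 0.02505 × 204.22 = 5.116 g

5.116 g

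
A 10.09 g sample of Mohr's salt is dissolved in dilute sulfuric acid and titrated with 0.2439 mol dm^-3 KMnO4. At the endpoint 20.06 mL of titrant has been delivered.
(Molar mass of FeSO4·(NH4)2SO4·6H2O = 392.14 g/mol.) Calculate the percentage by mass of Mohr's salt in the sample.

MnO4^- + 5 Fe^2+ + 8 H^+ → Mn^2+ + 5 Fe^3+ + 4 H2O
n(KMnO4) = 0.02006 L × 0.2439 mol/L = 4.893 × 10^-3 mol
From the 5:1 ratio, n(FeSO4·(NH4)2SO4·6H2O) = 5/1 × 4.893 × 10^-3 = 0.02446 mol
mass of FeSO4·(NH4)2SO4·6H2O = 0.02446 × 392.14 g/mol = 9.593 g
% FeSO4·(NH4)2SO4·6H2O = 9.593 / 10.09 × 100 = 95.07 %

95.07 %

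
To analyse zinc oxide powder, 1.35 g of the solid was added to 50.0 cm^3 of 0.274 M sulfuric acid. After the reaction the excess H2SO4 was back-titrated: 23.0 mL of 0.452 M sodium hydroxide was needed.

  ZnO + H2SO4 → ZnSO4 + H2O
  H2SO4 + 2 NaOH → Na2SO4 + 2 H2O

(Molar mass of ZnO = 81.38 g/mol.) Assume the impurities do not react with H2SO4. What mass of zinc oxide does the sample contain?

n(H2SO4) added = 0.0500 × 0.274 = 0.0137 mol
n(NaOH) used in back-titration = 0.0230 × 0.452 = 0.0104 mol
From the 1:2 ratio, n(H2SO4) left over = 1/2 × 0.0104 = 5.20 × 10^-3 mol
n(H2SO4) consumed by analyte = 0.0137 − 5.20 × 10^-3 = 8.50 × 10^-3 mol
n(ZnO) = 8.50 × 10^-3 mol (1:1 ratio)
mass of ZnO = 8.50 × 10^-3 × 81.38 = 0.692 g

0.692 g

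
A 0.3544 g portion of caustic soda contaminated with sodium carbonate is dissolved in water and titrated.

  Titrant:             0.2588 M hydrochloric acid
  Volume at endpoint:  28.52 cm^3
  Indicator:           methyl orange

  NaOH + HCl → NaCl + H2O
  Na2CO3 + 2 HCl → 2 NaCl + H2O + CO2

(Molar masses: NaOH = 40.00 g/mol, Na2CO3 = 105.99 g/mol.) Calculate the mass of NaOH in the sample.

0.1131 g

n(HCl) = 0.02852 × 0.2588 = 7.381 × 10^-3 mol
Let x = n(NaOH), y = n(Na2CO3).
Titrant: 1x + 2y = 7.381 × 10^-3;  mass: 40.00x + 105.99y = 0.3544
Solving, x = 2.828 × 10^-3 mol, y = 2.276 × 10^-3 mol
mass of NaOH = 2.828 × 10^-3 × 40.00 = 0.1131 g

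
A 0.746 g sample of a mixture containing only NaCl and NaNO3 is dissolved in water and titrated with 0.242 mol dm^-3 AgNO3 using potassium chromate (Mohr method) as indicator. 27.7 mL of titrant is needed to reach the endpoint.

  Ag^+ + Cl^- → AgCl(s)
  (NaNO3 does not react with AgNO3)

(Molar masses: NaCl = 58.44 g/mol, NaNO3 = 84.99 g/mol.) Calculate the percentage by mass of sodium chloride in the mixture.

n(AgNO3) = 0.0277 × 0.242 = 6.70 × 10^-3 mol
Let x = n(NaCl), y = n(NaNO3).
Titrant: 1x = 6.70 × 10^-3;  mass: 58.44x + 84.99y = 0.746
Solving, x = 6.70 × 10^-3 mol, y = 4.17 × 10^-3 mol
mass of NaCl = 6.70 × 10^-3 × 58.44 = 0.392 g
% NaCl = 0.392 / 0.746 × 100 = 52.5 %

52.5 %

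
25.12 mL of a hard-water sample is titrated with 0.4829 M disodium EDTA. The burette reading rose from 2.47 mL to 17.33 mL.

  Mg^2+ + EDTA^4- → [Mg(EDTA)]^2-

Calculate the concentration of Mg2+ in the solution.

n(EDTA) = 0.01486 L × 0.4829 mol/L = 7.176 × 10^-3 mol
n(Mg2+) = 7.176 × 10^-3 mol (1:1 mole ratio)
[Mg2+] = 7.176 × 10^-3 mol / 0.02512 L = 0.2857 mol/L

0.2857 M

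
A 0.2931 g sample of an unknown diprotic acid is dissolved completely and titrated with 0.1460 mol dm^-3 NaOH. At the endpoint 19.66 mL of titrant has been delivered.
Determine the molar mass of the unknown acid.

n(NaOH) = 0.01966 L × 0.1460 mol/L = 2.870 × 10^-3 mol
From the 1:2 ratio, n(H2A) = 1/2 × 2.870 × 10^-3 = 1.435 × 10^-3 mol
M = m / n = 0.2931 g / 1.435 × 10^-3 mol = 204.2 g/mol

204.2 g/mol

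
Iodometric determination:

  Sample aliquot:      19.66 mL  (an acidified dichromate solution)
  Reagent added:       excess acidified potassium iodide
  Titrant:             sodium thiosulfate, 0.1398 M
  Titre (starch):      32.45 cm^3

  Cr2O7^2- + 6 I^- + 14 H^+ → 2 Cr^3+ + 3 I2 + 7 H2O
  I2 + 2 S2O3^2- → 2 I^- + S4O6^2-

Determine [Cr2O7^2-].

n(S2O3^2-) = 0.03245 × 0.1398 = 4.537 × 10^-3 mol
n(I2) = n(S2O3^2-)/2 = 2.268 × 10^-3 mol
From the 1:3 ratio, n(Cr2O7^2-) in the aliquot = 1/3 × 2.268 × 10^-3 = 7.561 × 10^-4 mol
[Cr2O7^2-] = 7.561 × 10^-4 / 0.01966 = 0.03846 mol/L

0.03846 M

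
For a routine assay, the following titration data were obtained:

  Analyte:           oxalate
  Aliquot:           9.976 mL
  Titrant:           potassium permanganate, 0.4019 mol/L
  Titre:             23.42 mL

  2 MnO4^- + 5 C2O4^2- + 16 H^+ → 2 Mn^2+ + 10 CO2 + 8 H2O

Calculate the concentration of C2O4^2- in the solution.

2.359 mol/L

n(KMnO4) = 0.02342 L × 0.4019 mol/L = 9.412 × 10^-3 mol
From the 5:2 mole ratio, n(C2O4^2-) = 5/2 × 9.412 × 10^-3 = 0.02353 mol
[C2O4^2-] = 0.02353 mol / 0.009976 L = 2.359 mol/L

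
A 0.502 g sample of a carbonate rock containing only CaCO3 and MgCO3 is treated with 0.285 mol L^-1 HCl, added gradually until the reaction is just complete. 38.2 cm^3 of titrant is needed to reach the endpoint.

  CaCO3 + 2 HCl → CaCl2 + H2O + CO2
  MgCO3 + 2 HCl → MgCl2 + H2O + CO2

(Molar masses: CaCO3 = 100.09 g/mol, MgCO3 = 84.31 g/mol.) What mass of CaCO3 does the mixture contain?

n(HCl) = 0.0382 × 0.285 = 0.0109 mol
Let x = n(CaCO3), y = n(MgCO3).
Titrant: 2x + 2y = 0.0109;  mass: 100.09x + 84.31y = 0.502
Solving, x = 2.73 × 10^-3 mol, y = 2.71 × 10^-3 mol
mass of CaCO3 = 2.73 × 10^-3 × 100.09 = 0.273 g

0.273 g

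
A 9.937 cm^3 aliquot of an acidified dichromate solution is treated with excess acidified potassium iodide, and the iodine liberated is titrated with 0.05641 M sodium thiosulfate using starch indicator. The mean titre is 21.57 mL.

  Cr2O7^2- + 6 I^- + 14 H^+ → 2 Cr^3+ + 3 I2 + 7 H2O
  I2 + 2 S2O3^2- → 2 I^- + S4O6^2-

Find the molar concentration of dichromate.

0.02041 M

n(S2O3^2-) = 0.02157 × 0.05641 = 1.217 × 10^-3 mol
n(I2) = n(S2O3^2-)/2 = 6.084 × 10^-4 mol
From the 1:3 ratio, n(Cr2O7^2-) in the aliquot = 1/3 × 6.084 × 10^-4 = 2.028 × 10^-4 mol
[Cr2O7^2-] = 2.028 × 10^-4 / 0.009937 = 0.02041 mol/L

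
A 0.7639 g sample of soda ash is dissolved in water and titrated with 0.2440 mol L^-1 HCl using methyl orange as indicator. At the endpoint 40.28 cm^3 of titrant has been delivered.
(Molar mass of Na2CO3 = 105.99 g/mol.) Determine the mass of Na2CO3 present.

0.5209 g

Na2CO3 + 2 HCl → 2 NaCl + H2O + CO2
n(HCl) = 0.04028 L × 0.2440 mol/L = 9.828 × 10^-3 mol
From the 1:2 ratio, n(Na2CO3) = 1/2 × 9.828 × 10^-3 = 4.914 × 10^-3 mol
mass of Na2CO3 = 4.914 × 10^-3 × 105.99 g/mol = 0.5209 g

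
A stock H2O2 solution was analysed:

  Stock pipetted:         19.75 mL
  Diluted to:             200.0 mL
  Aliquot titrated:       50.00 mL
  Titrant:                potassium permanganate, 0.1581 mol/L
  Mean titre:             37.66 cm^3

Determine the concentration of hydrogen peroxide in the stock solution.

3.015 mol/L

2 MnO4^- + 5 H2O2 + 6 H^+ → 2 Mn^2+ + 5 O2 + 8 H2O
n(KMnO4) = 0.03766 × 0.1581 = 5.954 × 10^-3 mol
From the 5:2 ratio, n(H2O2) in the aliquot = 5/2 × 5.954 × 10^-3 = 0.01489 mol
[H2O2]_dilute = 0.01489 / 0.05000 = 0.2977 mol/L
Dilution factor = 200.0 / 19.75 = 10.13
[H2O2]_stock = 0.2977 × 10.13 = 3.015 mol/L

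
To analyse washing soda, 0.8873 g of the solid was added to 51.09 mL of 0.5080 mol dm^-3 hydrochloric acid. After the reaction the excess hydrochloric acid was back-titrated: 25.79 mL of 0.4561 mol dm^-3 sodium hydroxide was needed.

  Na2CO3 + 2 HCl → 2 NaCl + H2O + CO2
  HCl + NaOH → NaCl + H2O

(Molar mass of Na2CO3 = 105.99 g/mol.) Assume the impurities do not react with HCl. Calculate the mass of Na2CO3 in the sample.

n(HCl) added = 0.05109 × 0.5080 = 0.02595 mol
n(NaOH) used in back-titration = 0.02579 × 0.4561 = 0.01176 mol
n(HCl) left over = 0.01176 mol (1:1 ratio)
n(HCl) consumed by analyte = 0.02595 − 0.01176 = 0.01419 mol
From the 1:2 ratio, n(Na2CO3) = 1/2 × 0.01419 = 7.095 × 10^-3 mol
mass of Na2CO3 = 7.095 × 10^-3 × 105.99 = 0.7520 g

0.7520 g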